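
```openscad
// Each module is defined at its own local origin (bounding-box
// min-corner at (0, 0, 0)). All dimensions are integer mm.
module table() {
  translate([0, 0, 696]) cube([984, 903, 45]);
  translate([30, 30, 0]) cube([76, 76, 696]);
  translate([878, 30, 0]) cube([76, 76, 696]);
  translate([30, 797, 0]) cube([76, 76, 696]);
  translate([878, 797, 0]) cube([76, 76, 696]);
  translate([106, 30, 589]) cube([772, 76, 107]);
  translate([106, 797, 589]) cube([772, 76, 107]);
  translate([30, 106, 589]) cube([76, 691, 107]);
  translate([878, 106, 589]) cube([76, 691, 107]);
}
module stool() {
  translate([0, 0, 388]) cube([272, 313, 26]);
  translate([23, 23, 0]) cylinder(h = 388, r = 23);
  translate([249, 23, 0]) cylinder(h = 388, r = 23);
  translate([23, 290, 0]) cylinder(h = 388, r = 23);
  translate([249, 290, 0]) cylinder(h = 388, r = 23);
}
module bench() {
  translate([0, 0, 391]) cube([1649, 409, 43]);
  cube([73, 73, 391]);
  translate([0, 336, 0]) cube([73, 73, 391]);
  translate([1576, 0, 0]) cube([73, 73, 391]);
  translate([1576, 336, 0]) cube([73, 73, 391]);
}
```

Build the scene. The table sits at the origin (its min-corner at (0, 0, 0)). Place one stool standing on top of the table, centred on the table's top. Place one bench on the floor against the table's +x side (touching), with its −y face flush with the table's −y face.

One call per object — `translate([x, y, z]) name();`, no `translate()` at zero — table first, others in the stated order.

table();
translate([356, 295, 741]) stool();
translate([984, 0, 0]) bench();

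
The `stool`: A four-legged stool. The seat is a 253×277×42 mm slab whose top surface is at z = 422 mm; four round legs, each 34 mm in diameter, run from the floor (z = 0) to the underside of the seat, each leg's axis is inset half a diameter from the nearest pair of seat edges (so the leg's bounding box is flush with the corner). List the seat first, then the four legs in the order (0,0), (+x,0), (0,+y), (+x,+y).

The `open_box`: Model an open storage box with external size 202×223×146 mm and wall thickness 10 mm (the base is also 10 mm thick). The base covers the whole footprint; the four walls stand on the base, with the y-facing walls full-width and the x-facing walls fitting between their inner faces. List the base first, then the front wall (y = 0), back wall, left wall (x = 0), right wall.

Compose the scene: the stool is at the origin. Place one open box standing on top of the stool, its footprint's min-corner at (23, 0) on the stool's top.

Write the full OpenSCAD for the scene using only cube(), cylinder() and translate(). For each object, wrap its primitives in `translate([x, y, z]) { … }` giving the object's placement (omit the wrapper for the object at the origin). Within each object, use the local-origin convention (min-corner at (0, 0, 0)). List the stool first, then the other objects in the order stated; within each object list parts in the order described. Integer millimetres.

translate([0, 0, 380]) cube([253, 277, 42]);
translate([17, 17, 0]) cylinder(h = 380, r = 17);
translate([236, 17, 0]) cylinder(h = 380, r = 17);
translate([17, 260, 0]) cylinder(h = 380, r = 17);
translate([236, 260, 0]) cylinder(h = 380, r = 17);
translate([23, 0, 422]) {
  cube([202, 223, 10]);
  translate([0, 0, 10]) cube([202, 10, 136]);
  translate([0, 213, 10]) cube([202, 10, 136]);
  translate([0, 10, 10]) cube([10, 203, 136]);
  translate([192, 10, 10]) cube([10, 203, 136]);
}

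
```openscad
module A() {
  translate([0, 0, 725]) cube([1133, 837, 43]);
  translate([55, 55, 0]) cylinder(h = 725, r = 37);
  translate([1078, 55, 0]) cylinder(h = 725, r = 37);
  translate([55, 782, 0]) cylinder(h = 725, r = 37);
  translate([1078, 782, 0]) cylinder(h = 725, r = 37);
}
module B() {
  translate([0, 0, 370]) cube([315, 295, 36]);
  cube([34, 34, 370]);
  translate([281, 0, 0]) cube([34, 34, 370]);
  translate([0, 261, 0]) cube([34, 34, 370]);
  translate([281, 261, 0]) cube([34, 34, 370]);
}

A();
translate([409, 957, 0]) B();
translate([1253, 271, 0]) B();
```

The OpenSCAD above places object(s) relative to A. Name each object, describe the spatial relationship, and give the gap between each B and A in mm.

A is a table. B is a stool. Two stools sit around the table at the +y, +x sides. The gap between each stool and the table is 120 mm.

Each stool's nearest face is 120 mm from the table's bounding box.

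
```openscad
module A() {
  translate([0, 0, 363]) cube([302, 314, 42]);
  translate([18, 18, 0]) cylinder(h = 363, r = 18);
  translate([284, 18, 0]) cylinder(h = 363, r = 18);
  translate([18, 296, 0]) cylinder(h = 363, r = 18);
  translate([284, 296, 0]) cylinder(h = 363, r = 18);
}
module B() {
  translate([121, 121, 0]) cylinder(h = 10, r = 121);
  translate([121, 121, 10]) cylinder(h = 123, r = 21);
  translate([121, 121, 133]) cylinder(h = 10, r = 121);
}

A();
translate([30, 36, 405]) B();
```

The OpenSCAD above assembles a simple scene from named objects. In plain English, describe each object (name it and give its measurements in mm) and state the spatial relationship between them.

A is a four-legged stool. The seat is 302×314 mm, 42 mm thick, top at z = 405 mm. It stands on four round legs, each 36 mm in diameter, from z = 0 to the seat underside, each leg's axis is inset half a diameter from the nearest pair of seat edges (so the leg's bounding box is flush with the corner).

B is a spool: two coaxial disc flanges of radius 121 mm and thickness 10 mm, joined by a core cylinder of radius 21 mm and height 123 mm. The lower flange rests on z = 0 and the three cylinders share a vertical axis.

The spool is on top of the stool, centred.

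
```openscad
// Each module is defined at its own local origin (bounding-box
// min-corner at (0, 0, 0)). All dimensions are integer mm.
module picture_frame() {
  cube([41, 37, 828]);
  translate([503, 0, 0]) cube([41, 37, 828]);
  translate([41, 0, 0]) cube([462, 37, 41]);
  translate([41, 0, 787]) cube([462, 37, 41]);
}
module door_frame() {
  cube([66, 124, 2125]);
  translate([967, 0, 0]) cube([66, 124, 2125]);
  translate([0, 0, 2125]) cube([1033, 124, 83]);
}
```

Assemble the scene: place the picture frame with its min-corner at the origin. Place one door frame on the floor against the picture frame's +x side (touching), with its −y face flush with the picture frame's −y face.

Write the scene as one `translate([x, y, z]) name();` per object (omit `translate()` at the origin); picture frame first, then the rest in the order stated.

picture_frame();
translate([544, 0, 0]) door_frame();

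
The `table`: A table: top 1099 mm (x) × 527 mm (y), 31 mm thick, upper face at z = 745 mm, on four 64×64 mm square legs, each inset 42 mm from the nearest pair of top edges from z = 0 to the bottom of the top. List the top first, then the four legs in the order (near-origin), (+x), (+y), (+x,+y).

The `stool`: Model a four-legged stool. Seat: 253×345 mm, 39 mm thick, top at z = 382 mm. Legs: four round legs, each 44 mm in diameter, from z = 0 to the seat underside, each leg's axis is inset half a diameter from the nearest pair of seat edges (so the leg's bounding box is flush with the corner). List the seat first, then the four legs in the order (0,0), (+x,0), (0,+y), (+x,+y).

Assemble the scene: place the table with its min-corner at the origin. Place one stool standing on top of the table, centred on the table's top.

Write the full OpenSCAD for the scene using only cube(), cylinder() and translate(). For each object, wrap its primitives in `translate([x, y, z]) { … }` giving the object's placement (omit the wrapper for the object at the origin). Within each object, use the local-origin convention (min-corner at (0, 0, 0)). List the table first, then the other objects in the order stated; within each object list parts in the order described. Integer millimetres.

translate([0, 0, 714]) cube([1099, 527, 31]);
translate([42, 42, 0]) cube([64, 64, 714]);
translate([993, 42, 0]) cube([64, 64, 714]);
translate([42, 421, 0]) cube([64, 64, 714]);
translate([993, 421, 0]) cube([64, 64, 714]);
translate([423, 91, 745]) {
  translate([0, 0, 343]) cube([253, 345, 39]);
  translate([22, 22, 0]) cylinder(h = 343, r = 22);
  translate([231, 22, 0]) cylinder(h = 343, r = 22);
  translate([22, 323, 0]) cylinder(h = 343, r = 22);
  translate([231, 323, 0]) cylinder(h = 343, r = 22);
}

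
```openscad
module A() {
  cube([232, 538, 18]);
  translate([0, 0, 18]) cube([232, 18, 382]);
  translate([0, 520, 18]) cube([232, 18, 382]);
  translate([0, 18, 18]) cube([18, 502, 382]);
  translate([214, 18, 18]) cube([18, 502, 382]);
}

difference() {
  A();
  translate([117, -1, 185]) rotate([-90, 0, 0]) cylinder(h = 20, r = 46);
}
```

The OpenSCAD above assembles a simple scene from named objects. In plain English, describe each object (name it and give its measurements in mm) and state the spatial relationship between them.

A is an open-topped rectangular box: outside dimensions 232×538×400 mm, with a uniform wall and base thickness of 18 mm. The base is a full 232×538 slab on the floor; four walls sit on top of the base. The front and back walls (the −y and +y sides) span the full width; the two side walls fit between them.

The open box has a circular hole of radius 46 mm through its front wall, centred at (x = 117, z = 185).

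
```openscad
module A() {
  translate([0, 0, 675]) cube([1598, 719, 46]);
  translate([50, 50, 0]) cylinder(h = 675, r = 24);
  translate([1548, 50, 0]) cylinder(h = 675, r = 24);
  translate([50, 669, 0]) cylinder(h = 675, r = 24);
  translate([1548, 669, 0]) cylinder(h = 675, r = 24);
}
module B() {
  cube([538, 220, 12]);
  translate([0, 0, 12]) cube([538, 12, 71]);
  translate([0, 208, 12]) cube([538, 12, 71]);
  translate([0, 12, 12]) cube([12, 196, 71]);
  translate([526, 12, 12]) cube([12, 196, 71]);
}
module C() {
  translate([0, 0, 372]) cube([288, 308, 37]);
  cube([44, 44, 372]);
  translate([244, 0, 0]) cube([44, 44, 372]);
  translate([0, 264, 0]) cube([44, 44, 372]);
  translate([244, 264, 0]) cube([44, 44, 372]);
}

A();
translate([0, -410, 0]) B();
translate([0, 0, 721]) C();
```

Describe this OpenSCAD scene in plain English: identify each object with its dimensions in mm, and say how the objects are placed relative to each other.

A is a rectangular dining table. The top is 1598×719×46 mm with its upper surface at z = 721 mm. It stands on four round legs of 48 mm diameter, each leg's bounding box inset 26 mm from the nearest pair of top edges, running from the floor to the underside of the top.

B is an open storage box with external size 538×220×83 mm and wall thickness 12 mm (the base is also 12 mm thick). The base covers the whole footprint; the four walls stand on the base, with the y-facing walls full-width and the x-facing walls fitting between their inner faces.

C is a simple wooden stool: a rectangular seat 288 mm (x) by 308 mm (y), 37 mm thick, top face at z = 409 mm, on four square legs, each 44×44 mm in cross-section. The legs rest on z = 0, each flush with a corner of the seat.

The open box is on the floor beside the table on its −y side. The stool is on top of the table.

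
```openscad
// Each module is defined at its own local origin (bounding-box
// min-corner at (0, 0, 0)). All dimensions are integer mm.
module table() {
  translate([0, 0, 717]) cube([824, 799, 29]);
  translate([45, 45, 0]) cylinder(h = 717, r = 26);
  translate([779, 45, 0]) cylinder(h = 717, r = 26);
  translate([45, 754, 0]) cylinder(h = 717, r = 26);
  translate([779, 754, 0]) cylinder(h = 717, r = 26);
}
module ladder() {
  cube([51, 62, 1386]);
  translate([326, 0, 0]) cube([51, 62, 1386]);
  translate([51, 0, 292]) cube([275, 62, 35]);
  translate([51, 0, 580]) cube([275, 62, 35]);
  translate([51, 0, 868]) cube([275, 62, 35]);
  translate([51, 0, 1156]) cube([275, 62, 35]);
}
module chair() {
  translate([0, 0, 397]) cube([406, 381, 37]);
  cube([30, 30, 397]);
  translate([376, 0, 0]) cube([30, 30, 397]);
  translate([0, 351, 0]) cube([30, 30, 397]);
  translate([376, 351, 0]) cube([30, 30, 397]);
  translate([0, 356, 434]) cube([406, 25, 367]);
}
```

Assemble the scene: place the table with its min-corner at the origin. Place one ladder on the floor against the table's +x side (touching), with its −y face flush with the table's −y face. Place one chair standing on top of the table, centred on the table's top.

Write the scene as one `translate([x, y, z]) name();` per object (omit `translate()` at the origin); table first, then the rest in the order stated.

table();
translate([824, 0, 0]) ladder();
translate([209, 209, 746]) chair();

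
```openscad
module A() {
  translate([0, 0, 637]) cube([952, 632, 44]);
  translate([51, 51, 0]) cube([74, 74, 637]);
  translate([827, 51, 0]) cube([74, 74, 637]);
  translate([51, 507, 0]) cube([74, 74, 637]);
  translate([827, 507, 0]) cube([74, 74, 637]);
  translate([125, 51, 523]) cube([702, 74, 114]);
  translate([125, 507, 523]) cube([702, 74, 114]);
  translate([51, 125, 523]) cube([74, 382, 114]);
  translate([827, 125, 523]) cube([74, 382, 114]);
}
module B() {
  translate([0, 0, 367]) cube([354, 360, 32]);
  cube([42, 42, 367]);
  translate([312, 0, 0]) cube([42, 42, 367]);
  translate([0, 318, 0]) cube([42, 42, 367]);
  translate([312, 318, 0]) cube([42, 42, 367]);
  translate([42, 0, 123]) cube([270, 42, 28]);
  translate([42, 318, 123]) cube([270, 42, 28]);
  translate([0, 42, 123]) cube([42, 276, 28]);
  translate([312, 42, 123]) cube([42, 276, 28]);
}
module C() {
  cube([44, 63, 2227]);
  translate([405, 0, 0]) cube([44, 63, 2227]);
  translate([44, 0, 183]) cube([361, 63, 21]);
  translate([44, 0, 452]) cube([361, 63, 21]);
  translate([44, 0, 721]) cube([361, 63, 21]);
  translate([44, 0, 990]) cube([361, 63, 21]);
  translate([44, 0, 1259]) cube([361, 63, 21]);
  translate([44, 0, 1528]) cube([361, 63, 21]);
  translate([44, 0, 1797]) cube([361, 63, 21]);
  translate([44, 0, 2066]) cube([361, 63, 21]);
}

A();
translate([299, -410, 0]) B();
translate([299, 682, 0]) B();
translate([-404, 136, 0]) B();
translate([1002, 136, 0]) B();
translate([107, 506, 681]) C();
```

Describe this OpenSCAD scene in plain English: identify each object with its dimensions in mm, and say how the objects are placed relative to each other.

A is a rectangular dining table. The top is 952×632×44 mm with its upper surface at z = 681 mm. It stands on four 74×74 mm square legs, each inset 51 mm from the nearest pair of top edges, running from the floor to the underside of the top. Four apron rails, 74 mm thick and 114 mm tall, run between adjacent legs with their top edges flush with the underside of the top and their outer faces flush with the legs' outer faces.

B is a simple wooden stool: a rectangular seat 354 mm (x) by 360 mm (y), 32 mm thick, top face at z = 399 mm, on four square legs, each 42×42 mm in cross-section. The legs rest on z = 0, each flush with a corner of the seat. Four stretchers, 42 mm wide and 28 mm tall, connect adjacent legs with their undersides at z = 123 mm, each running between the inner faces of the legs it joins and aligned with the legs' outer faces on the other axis.

C is a straight ladder. Two 44×63 mm vertical rails, 2227 mm tall, stand 449 mm apart (outside-to-outside) with their front faces coplanar on the −y side. 8 rungs, each 63 mm deep and 21 mm tall, span between the inner faces of the rails, front faces flush with the rails. The lowest rung's underside is at z = 183 mm and rungs are spaced 269 mm apart (underside to underside).

Four stools sit around the table at the −y, +y, −x, +x sides. The ladder is on top of the table.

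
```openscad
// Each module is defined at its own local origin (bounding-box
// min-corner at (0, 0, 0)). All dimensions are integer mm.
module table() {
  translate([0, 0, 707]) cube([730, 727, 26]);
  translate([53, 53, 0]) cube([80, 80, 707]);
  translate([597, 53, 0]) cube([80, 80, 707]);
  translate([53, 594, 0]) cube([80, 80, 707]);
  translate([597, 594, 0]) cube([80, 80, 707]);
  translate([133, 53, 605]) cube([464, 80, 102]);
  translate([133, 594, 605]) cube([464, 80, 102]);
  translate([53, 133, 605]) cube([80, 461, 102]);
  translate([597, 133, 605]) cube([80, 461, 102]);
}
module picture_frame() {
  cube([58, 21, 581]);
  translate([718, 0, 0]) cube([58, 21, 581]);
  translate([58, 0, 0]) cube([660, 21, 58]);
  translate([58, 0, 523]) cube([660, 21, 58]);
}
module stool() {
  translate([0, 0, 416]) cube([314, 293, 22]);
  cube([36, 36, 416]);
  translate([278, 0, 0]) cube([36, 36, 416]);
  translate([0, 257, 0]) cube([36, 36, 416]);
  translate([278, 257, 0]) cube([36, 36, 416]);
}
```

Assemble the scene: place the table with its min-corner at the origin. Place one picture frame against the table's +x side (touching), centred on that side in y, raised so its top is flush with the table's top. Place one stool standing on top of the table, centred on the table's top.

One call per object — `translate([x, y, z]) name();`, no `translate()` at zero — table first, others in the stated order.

table();
translate([730, 353, 152]) picture_frame();
translate([208, 217, 733]) stool();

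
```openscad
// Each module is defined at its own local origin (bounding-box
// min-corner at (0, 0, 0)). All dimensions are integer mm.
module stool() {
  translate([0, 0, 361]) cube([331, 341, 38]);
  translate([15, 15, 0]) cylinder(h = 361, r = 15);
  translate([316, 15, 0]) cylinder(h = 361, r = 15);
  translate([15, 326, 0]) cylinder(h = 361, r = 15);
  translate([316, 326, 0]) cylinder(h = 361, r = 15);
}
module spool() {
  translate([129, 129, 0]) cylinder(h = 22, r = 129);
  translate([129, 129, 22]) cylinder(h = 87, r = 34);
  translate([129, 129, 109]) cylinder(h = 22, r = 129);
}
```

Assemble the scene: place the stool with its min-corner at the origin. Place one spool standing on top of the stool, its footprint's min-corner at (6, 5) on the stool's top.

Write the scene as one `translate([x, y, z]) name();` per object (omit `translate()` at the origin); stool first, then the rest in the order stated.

stool();
translate([6, 5, 399]) spool();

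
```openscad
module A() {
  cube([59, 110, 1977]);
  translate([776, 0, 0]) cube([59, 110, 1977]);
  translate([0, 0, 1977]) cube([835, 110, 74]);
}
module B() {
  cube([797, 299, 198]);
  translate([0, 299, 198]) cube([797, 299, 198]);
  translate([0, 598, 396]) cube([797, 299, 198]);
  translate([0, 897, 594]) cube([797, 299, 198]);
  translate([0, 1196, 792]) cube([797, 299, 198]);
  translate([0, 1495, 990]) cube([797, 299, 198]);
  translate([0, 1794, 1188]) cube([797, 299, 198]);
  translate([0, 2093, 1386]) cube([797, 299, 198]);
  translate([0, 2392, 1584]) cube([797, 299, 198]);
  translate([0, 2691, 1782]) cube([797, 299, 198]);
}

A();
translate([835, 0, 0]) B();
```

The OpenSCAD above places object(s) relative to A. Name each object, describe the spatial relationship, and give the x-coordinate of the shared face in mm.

The door frame's +x face and the staircase's −x face are both at x = 835 mm.

A is a door frame. B is a staircase. The staircase is against the door frame's +x side, with their −y faces flush. The x-coordinate of the shared face is 835 mm.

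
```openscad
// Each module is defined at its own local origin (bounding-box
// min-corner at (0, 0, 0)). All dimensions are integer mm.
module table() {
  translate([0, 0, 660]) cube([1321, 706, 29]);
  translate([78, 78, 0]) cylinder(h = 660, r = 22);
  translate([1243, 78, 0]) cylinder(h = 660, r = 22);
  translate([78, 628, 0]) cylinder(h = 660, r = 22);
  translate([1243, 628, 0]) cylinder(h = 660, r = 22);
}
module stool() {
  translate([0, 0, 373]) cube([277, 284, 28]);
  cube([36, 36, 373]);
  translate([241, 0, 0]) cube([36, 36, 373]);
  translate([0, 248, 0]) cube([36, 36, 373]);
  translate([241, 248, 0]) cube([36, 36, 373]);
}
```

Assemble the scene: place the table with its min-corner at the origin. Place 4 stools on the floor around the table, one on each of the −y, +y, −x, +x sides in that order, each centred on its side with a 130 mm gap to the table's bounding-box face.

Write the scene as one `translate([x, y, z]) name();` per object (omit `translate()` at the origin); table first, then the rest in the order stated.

table();
translate([522, -414, 0]) stool();
translate([522, 836, 0]) stool();
translate([-407, 211, 0]) stool();
translate([1451, 211, 0]) stool();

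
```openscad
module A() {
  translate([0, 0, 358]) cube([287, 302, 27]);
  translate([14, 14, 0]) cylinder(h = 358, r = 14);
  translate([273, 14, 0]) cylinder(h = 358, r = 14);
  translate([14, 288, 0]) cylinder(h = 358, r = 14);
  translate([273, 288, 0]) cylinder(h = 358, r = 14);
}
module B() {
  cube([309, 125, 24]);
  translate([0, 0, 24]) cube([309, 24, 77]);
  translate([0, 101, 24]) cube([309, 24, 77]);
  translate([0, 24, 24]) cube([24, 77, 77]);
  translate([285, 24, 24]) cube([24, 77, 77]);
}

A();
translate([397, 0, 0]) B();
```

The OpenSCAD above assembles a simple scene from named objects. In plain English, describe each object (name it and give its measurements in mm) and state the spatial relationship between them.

A is a four-legged stool. The seat is a 287×302×27 mm slab whose top surface is at z = 385 mm; four round legs, each 28 mm in diameter, run from the floor (z = 0) to the underside of the seat, each leg's axis is inset half a diameter from the nearest pair of seat edges (so the leg's bounding box is flush with the corner).

B is an open-topped rectangular box: outside dimensions 309×125×101 mm, with a uniform wall and base thickness of 24 mm. The base is a full 309×125 slab on the floor; four walls sit on top of the base. The front and back walls (the −y and +y sides) span the full width; the two side walls fit between them.

The open box is on the floor beside the stool on its +x side.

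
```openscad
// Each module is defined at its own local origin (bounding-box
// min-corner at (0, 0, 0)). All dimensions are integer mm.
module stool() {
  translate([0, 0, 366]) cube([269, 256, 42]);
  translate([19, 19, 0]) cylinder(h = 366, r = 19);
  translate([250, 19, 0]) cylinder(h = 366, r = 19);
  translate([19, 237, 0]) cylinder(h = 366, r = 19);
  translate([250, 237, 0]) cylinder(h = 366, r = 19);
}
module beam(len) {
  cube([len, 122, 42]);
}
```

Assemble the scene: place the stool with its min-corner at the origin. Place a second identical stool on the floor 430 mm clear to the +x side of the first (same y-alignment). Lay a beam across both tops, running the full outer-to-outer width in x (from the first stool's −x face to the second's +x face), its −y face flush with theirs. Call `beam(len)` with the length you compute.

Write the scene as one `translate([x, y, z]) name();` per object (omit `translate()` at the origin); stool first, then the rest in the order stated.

stool();
translate([699, 0, 0]) stool();
translate([0, 0, 408]) beam(968);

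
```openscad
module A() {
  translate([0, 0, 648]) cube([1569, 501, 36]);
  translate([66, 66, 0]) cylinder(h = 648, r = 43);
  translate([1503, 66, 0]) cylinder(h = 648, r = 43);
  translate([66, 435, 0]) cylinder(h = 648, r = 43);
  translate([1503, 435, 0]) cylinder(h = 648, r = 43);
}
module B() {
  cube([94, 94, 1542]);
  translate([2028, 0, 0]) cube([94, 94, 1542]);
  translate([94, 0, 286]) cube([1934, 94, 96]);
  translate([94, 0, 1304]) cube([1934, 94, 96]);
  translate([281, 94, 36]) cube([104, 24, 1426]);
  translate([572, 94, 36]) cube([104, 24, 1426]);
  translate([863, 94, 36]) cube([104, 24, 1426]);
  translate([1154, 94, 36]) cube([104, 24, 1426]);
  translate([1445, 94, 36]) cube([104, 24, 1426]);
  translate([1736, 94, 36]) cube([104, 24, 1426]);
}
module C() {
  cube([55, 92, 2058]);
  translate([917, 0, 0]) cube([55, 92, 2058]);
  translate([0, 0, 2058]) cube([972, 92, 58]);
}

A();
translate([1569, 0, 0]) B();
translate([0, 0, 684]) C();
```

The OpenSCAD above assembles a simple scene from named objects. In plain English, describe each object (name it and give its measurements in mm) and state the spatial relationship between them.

A is a rectangular dining table. The top is 1569×501×36 mm with its upper surface at z = 684 mm. It stands on four round legs of 86 mm diameter, each leg's bounding box inset 23 mm from the nearest pair of top edges, running from the floor to the underside of the top.

B is a fence section. Two 94×94 mm posts, 1542 mm tall, stand on the floor with a clear span of 1934 mm between their inner faces. Two horizontal rails of 94×96 mm section span the gap between the posts with their undersides at z = 286 mm and z = 1304 mm, flush with the posts' −y face. 6 pickets, each 104 mm wide, 24 mm thick and 1426 mm tall, are fixed to the +y face of the rails with their bottoms at z = 36 mm, evenly spaced across the span with equal gaps (rounded down to the nearest mm) at the −x end and between each pair — any rounding remainder accumulates at the +x end.

C is a door frame. The clear opening is 862 mm wide and 2058 mm high. Two 55 mm wide jambs, 92 mm deep, stand either side of the opening from the floor to the top of the opening. A 58 mm thick head sits across the top of both jambs, spanning the full outside width of the frame.

The fence section is against the table's +x side, with their −y faces flush. The door frame is on top of the table.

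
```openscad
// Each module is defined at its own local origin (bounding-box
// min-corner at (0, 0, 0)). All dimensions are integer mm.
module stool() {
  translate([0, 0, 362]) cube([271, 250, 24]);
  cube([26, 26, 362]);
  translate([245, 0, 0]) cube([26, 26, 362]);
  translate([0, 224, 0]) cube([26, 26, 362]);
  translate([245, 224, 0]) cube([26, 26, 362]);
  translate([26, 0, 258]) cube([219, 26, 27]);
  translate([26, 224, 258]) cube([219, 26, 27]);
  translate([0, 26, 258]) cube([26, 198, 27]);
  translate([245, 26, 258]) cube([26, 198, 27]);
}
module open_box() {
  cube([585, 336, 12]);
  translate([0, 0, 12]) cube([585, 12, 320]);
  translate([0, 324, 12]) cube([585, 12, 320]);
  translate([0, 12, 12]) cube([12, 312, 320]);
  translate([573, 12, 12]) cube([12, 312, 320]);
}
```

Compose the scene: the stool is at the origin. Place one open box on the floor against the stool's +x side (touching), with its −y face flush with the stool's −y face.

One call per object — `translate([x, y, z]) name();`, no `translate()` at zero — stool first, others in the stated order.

stool();
translate([271, 0, 0]) open_box();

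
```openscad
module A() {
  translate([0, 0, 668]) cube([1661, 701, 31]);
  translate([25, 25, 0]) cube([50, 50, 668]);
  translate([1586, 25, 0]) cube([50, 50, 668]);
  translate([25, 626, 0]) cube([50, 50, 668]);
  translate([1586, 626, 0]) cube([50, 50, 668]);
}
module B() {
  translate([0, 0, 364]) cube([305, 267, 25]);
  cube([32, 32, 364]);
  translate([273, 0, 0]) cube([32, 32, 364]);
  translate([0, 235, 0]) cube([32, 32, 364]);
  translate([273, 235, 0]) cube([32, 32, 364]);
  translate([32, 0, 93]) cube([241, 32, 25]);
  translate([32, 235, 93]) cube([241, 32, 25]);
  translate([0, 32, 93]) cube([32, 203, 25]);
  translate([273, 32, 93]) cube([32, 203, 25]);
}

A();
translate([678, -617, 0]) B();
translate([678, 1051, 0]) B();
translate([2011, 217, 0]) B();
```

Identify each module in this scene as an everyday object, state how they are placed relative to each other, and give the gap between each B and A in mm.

Each stool's nearest face is 350 mm from the table's bounding box.

A is a table. B is a stool. Three stools sit around the table at the −y, +y, +x sides. The gap between each stool and the table is 350 mm.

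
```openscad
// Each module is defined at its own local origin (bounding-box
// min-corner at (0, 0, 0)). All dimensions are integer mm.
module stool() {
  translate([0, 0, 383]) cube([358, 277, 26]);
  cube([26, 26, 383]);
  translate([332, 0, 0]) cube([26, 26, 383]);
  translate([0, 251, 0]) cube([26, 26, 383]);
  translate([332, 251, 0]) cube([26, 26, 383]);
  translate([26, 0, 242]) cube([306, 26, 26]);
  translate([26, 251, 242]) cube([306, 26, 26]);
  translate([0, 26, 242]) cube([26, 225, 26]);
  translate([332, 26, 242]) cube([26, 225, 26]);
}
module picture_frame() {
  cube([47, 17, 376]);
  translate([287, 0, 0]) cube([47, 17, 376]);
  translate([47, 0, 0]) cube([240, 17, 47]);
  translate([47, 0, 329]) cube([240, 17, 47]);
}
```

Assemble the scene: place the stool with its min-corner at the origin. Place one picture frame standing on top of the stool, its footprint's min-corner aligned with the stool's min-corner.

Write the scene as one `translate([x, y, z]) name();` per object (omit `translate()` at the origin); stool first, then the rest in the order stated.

stool();
translate([0, 0, 409]) picture_frame();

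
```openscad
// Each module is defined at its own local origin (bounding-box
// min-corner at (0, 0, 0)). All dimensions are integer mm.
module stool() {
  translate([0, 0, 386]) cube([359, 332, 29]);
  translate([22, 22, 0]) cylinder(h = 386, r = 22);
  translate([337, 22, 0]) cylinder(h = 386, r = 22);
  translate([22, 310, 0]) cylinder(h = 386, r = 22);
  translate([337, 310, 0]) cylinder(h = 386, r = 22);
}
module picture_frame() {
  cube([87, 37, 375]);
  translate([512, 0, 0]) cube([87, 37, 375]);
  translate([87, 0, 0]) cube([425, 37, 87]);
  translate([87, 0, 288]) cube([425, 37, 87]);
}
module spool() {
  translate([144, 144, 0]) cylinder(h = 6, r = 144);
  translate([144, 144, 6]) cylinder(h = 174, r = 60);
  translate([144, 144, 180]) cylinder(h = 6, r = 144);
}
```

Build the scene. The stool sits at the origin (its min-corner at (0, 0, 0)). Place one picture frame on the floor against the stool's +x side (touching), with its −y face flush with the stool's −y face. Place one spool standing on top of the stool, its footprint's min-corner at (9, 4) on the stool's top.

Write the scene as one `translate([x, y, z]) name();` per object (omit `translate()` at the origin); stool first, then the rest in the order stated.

stool();
translate([359, 0, 0]) picture_frame();
translate([9, 4, 415]) spool();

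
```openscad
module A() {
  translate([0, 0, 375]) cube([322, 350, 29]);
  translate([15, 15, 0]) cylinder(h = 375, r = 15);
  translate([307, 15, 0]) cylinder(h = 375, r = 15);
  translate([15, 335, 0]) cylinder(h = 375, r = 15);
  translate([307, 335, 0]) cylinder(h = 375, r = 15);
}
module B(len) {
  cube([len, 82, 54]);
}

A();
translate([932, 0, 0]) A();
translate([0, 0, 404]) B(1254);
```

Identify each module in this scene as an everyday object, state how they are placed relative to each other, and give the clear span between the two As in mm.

Second stool starts at x = 932; first ends at x = 322; clear span = 932 − 322 = 610 mm.

A is a stool. B is a beam. A beam spans the tops of two stools. The clear span between the two stools is 610 mm.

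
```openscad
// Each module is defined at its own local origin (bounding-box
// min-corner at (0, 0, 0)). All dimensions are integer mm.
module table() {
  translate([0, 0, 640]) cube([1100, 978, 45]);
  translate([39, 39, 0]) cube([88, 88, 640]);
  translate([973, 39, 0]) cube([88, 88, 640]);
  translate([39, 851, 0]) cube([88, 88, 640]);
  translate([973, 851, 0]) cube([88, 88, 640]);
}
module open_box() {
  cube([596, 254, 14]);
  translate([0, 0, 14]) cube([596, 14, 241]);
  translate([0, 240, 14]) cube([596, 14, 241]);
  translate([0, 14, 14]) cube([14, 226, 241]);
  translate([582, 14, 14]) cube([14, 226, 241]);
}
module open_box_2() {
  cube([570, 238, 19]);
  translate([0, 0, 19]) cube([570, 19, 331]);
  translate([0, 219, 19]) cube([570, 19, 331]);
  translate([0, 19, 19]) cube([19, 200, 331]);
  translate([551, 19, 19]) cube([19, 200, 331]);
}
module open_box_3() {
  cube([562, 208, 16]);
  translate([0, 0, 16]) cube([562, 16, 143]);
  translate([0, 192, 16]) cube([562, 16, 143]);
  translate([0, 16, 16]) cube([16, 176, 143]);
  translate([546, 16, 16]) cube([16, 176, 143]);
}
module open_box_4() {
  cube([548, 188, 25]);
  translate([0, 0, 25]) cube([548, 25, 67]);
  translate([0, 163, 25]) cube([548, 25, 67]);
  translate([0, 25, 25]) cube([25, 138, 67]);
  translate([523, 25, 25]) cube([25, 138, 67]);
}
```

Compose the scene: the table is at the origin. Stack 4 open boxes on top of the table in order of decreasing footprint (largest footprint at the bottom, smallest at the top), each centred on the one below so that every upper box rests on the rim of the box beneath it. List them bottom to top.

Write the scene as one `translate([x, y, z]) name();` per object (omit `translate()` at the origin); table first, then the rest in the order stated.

table();
translate([252, 362, 685]) open_box();
translate([265, 370, 940]) open_box_2();
translate([269, 385, 1290]) open_box_3();
translate([276, 395, 1449]) open_box_4();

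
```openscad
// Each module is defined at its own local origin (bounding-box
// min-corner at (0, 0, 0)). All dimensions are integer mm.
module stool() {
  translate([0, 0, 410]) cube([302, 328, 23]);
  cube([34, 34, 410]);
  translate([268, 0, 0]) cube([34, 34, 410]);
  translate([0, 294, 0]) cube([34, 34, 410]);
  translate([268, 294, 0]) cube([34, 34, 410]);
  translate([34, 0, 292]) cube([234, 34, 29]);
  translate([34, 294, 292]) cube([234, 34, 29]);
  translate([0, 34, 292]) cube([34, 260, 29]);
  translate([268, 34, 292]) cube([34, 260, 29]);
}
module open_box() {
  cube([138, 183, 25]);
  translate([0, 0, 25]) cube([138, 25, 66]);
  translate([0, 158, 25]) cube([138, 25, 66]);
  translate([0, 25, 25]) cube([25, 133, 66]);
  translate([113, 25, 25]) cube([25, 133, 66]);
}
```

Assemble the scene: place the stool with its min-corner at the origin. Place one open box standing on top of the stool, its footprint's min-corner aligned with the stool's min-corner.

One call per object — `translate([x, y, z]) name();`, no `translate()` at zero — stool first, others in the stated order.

stool();
translate([0, 0, 433]) open_box();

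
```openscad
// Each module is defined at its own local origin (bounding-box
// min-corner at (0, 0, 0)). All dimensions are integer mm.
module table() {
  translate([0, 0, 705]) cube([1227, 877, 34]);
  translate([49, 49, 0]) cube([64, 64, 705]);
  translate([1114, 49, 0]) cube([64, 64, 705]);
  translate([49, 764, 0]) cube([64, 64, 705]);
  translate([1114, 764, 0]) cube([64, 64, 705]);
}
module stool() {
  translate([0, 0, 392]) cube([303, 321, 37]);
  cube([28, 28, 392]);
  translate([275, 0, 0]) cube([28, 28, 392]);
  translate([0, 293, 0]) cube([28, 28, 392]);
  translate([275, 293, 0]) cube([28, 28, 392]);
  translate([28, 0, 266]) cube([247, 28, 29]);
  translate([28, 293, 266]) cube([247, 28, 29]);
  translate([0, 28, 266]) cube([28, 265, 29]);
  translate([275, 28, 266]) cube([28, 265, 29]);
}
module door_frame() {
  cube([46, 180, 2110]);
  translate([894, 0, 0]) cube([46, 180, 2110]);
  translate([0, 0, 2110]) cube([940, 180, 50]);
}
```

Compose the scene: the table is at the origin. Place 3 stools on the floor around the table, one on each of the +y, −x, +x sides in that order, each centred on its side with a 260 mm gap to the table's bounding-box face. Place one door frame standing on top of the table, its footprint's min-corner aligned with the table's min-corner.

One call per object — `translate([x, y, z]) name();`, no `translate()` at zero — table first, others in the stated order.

table();
translate([462, 1137, 0]) stool();
translate([-563, 278, 0]) stool();
translate([1487, 278, 0]) stool();
translate([0, 0, 739]) door_frame();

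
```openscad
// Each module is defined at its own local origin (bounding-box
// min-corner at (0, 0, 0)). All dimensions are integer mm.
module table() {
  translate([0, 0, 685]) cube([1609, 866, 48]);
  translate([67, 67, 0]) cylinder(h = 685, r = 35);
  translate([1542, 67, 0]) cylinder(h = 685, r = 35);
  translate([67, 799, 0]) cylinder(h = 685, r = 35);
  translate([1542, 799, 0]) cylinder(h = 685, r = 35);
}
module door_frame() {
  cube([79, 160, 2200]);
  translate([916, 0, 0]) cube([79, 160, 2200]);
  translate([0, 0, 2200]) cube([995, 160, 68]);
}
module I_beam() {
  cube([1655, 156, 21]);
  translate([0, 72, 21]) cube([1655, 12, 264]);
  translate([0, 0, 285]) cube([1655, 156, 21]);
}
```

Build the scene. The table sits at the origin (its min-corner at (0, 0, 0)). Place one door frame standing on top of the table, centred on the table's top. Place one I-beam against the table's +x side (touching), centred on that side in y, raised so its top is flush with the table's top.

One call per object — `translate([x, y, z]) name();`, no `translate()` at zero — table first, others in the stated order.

table();
translate([307, 353, 733]) door_frame();
translate([1609, 355, 427]) I_beam();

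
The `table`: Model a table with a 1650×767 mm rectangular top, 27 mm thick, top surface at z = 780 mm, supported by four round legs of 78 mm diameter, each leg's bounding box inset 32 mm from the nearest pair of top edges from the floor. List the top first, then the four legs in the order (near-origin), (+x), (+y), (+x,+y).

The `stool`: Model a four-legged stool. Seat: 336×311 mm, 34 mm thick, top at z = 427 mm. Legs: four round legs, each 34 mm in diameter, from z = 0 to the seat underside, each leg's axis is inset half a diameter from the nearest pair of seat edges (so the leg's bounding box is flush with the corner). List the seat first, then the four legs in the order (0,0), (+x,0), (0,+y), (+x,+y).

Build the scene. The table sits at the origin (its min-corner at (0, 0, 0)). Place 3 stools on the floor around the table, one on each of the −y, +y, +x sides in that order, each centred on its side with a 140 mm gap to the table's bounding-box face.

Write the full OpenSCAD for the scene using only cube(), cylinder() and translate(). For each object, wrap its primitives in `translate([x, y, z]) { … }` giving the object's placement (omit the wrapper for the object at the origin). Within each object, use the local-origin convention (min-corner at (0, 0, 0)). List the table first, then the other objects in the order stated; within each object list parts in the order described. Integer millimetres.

translate([0, 0, 753]) cube([1650, 767, 27]);
translate([71, 71, 0]) cylinder(h = 753, r = 39);
translate([1579, 71, 0]) cylinder(h = 753, r = 39);
translate([71, 696, 0]) cylinder(h = 753, r = 39);
translate([1579, 696, 0]) cylinder(h = 753, r = 39);
translate([657, -451, 0]) {
  translate([0, 0, 393]) cube([336, 311, 34]);
  translate([17, 17, 0]) cylinder(h = 393, r = 17);
  translate([319, 17, 0]) cylinder(h = 393, r = 17);
  translate([17, 294, 0]) cylinder(h = 393, r = 17);
  translate([319, 294, 0]) cylinder(h = 393, r = 17);
}
translate([657, 907, 0]) {
  translate([0, 0, 393]) cube([336, 311, 34]);
  translate([17, 17, 0]) cylinder(h = 393, r = 17);
  translate([319, 17, 0]) cylinder(h = 393, r = 17);
  translate([17, 294, 0]) cylinder(h = 393, r = 17);
  translate([319, 294, 0]) cylinder(h = 393, r = 17);
}
translate([1790, 228, 0]) {
  translate([0, 0, 393]) cube([336, 311, 34]);
  translate([17, 17, 0]) cylinder(h = 393, r = 17);
  translate([319, 17, 0]) cylinder(h = 393, r = 17);
  translate([17, 294, 0]) cylinder(h = 393, r = 17);
  translate([319, 294, 0]) cylinder(h = 393, r = 17);
}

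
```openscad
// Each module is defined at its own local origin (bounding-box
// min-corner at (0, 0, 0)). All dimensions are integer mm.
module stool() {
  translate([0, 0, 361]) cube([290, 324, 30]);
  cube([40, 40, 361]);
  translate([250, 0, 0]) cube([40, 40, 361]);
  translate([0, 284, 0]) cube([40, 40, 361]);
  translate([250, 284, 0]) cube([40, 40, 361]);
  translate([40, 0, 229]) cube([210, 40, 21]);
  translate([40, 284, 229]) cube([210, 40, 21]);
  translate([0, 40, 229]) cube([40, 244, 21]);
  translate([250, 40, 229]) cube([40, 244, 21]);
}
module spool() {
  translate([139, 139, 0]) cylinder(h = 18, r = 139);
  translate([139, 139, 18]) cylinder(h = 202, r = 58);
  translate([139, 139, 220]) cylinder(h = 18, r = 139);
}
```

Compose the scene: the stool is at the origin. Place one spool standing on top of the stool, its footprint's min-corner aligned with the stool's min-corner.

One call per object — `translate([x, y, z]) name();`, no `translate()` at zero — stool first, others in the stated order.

stool();
translate([0, 0, 391]) spool();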